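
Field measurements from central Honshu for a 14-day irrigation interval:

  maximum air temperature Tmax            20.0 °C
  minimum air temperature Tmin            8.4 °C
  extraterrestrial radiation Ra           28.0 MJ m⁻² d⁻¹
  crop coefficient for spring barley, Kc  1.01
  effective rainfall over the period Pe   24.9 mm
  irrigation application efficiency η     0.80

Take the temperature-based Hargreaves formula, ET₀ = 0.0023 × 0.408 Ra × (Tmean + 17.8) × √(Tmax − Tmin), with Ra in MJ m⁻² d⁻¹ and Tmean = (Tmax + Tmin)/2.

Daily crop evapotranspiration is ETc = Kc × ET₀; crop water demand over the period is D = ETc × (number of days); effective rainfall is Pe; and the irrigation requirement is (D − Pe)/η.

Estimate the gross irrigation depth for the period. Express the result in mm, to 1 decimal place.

Tmean = (20.0 + 8.4)/2 = 14.20 °C
0.408 Ra = 0.408 × 28.0 = 11.4240 mm/d equivalent
ET₀ = 0.0023 × 11.4240 × (14.20 + 17.8) × √11.6 = 0.0023 × 11.4240 × 32.00 × 3.4059 = 2.8637 mm/d
ETc = Kc × ET₀ = 1.01 × 2.8637 = 2.8923 mm/d
Crop demand D = ETc × 14 d = 2.8923 × 14 = 40.492 mm
D − Pe = 40.492 − 24.9 = 15.592 mm
Gross irrigation = 15.592 / 0.80 = 19.490 mm

19.5 mm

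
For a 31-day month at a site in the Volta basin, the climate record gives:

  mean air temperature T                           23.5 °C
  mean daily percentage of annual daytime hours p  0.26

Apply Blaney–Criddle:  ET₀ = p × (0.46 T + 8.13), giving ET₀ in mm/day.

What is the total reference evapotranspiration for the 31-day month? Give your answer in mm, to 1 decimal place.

ET₀ = 0.26 × (0.46 × 23.5 + 8.13) = 0.26 × 18.940 = 4.9244 mm/d
Monthly total = 4.9244 × 31 = 152.656 mm

152.7 mm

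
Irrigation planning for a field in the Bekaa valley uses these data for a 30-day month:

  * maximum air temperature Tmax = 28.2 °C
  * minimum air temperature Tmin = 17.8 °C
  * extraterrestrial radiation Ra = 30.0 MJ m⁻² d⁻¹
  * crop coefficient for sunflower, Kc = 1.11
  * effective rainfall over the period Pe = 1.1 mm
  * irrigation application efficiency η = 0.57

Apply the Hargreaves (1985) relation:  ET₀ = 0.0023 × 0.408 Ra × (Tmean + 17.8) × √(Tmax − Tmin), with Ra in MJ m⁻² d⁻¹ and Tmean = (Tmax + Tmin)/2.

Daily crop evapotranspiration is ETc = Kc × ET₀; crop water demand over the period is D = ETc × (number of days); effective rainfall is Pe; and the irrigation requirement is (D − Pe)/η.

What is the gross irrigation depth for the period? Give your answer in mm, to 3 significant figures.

214 mm

Tmean = (28.2 + 17.8)/2 = 23.00 °C
0.408 Ra = 0.408 × 30.0 = 12.2400 mm/d equivalent
ET₀ = 0.0023 × 12.2400 × (23.00 + 17.8) × √10.4 = 0.0023 × 12.2400 × 40.80 × 3.2249 = 3.7041 mm/d
ETc = Kc × ET₀ = 1.11 × 3.7041 = 4.1116 mm/d
Crop demand D = ETc × 30 d = 4.1116 × 30 = 123.348 mm
D − Pe = 123.348 − 1.1 = 122.248 mm
Gross irrigation = 122.248 / 0.57 = 214.470 mm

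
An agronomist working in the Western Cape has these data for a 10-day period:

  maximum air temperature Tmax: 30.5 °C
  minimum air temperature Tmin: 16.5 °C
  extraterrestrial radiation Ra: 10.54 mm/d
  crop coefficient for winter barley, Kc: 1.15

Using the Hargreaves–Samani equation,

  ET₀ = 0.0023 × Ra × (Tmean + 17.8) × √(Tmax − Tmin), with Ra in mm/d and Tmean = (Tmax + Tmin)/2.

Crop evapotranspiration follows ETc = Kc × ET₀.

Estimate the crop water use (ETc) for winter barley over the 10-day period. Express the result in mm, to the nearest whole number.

43 mm

Tmean = (30.5 + 16.5)/2 = 23.50 °C
ET₀ = 0.0023 × 10.54 × (23.50 + 17.8) × √14.0 = 0.0023 × 10.54 × 41.30 × 3.7417 = 3.7462 mm/d
ETc = Kc × ET₀ = 1.15 × 3.7462 = 4.3081 mm/d
Over 10 days: 4.3081 × 10 = 43.081 mm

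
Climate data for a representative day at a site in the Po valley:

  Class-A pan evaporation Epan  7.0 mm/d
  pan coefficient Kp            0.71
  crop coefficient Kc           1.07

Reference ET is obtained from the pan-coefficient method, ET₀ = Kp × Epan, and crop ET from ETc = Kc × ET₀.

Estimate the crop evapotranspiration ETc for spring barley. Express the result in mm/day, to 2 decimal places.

ET₀ = 0.71 × 7.0 = 4.9700 mm/d
ETc = Kc × ET₀ = 1.07 × 4.9700 = 5.3179 mm/d

5.32 mm/day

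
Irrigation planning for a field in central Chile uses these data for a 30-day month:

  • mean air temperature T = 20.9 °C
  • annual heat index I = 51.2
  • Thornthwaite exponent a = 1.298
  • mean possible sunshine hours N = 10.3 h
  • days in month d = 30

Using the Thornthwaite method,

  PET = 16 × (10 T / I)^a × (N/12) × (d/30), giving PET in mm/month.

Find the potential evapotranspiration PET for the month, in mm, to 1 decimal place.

85.2 mm

10T/I = 10 × 20.9 / 51.2 = 4.0820
(10T/I)^a = 4.0820^1.298 = 6.2074
Uncorrected PET = 16 × 6.2074 = 99.318 mm
Correction = (N/12)(d/30) = (10.3/12)(30/30) = 0.8583
PET = 99.318 × 0.8583 = 85.245 mm/month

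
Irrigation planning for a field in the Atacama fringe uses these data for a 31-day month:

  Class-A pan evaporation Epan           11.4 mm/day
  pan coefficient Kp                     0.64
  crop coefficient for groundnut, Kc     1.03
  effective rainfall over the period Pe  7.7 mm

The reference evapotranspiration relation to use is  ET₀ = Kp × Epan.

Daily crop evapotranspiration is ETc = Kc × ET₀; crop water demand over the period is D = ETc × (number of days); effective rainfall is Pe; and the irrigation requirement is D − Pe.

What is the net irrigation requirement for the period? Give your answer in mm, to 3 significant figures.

ET₀ = 0.64 × 11.4 = 7.2960 mm/d
ETc = Kc × ET₀ = 1.03 × 7.2960 = 7.5149 mm/d
Crop demand D = ETc × 31 d = 7.5149 × 31 = 232.962 mm
D − Pe = 232.962 − 7.7 = 225.262 mm

225 mm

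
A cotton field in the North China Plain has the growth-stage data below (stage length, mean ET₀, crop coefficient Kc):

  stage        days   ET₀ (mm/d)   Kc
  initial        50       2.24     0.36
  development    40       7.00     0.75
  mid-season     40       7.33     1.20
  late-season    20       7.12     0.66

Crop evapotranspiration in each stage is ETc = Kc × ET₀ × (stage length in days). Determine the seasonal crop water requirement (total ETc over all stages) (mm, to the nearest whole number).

initial: 0.36 × 2.24 × 50 = 40.32 mm
development: 0.75 × 7.00 × 40 = 210.00 mm
mid-season: 1.20 × 7.33 × 40 = 351.84 mm
late-season: 0.66 × 7.12 × 20 = 93.98 mm
Seasonal total = 696.14 mm

696 mm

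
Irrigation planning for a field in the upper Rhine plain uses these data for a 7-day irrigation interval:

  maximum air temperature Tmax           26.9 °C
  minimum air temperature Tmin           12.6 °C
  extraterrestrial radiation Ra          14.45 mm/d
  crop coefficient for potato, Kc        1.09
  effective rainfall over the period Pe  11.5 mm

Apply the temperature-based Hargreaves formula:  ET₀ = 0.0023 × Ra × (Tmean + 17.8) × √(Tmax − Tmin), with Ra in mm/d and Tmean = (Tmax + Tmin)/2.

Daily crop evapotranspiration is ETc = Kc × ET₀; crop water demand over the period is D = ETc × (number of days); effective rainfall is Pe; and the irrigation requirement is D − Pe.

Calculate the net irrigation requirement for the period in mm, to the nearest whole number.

Tmean = (26.9 + 12.6)/2 = 19.75 °C
ET₀ = 0.0023 × 14.45 × (19.75 + 17.8) × √14.3 = 0.0023 × 14.45 × 37.55 × 3.7815 = 4.7192 mm/d
ETc = Kc × ET₀ = 1.09 × 4.7192 = 5.1439 mm/d
Crop demand D = ETc × 7 d = 5.1439 × 7 = 36.007 mm
D − Pe = 36.007 − 11.5 = 24.507 mm

25 mm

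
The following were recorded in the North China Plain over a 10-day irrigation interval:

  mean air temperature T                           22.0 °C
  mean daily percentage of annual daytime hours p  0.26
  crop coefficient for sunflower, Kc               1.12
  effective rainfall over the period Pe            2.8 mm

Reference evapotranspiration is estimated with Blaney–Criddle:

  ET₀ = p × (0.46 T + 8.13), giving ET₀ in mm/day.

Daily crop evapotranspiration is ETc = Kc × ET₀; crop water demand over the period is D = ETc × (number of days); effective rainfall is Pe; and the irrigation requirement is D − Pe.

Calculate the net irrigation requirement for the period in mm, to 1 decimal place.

50.3 mm

ET₀ = 0.26 × (0.46 × 22.0 + 8.13) = 0.26 × 18.250 = 4.7450 mm/d
ETc = Kc × ET₀ = 1.12 × 4.7450 = 5.3144 mm/d
Crop demand D = ETc × 10 d = 5.3144 × 10 = 53.144 mm
D − Pe = 53.144 − 2.8 = 50.344 mm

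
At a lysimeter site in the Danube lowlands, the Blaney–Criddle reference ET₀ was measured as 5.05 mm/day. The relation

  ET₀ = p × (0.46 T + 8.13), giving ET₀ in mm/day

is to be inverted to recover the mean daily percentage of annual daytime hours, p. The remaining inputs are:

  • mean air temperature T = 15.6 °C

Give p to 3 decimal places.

0.330

p = ET₀ / (0.46 T + 8.13) = 5.05 / (0.46 × 15.6 + 8.13) = 5.05 / 15.306 = 0.3299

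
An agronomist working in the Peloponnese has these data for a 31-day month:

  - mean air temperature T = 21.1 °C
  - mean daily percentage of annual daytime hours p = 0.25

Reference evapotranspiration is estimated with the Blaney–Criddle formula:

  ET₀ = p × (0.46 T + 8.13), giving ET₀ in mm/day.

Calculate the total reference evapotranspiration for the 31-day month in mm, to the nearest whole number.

138 mm

ET₀ = 0.25 × (0.46 × 21.1 + 8.13) = 0.25 × 17.836 = 4.4590 mm/d
Monthly total = 4.4590 × 31 = 138.229 mm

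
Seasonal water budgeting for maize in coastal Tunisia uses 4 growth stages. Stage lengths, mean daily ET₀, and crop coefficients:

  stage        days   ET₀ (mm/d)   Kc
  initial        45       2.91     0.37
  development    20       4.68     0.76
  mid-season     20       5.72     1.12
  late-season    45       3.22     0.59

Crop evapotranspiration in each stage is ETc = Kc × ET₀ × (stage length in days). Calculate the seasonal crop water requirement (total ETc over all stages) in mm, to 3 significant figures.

initial: 0.37 × 2.91 × 45 = 48.45 mm
development: 0.76 × 4.68 × 20 = 71.14 mm
mid-season: 1.12 × 5.72 × 20 = 128.13 mm
late-season: 0.59 × 3.22 × 45 = 85.49 mm
Seasonal total = 333.21 mm

333 mm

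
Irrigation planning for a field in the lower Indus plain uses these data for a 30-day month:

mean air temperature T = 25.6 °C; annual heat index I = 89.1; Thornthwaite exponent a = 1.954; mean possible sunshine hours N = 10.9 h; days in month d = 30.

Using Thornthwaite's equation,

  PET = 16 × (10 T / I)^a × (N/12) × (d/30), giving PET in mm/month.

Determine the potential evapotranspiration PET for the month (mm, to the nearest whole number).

10T/I = 10 × 25.6 / 89.1 = 2.8732
(10T/I)^a = 2.8732^1.954 = 7.8641
Uncorrected PET = 16 × 7.8641 = 125.826 mm
Correction = (N/12)(d/30) = (10.9/12)(30/30) = 0.9083
PET = 125.826 × 0.9083 = 114.288 mm/month

114 mm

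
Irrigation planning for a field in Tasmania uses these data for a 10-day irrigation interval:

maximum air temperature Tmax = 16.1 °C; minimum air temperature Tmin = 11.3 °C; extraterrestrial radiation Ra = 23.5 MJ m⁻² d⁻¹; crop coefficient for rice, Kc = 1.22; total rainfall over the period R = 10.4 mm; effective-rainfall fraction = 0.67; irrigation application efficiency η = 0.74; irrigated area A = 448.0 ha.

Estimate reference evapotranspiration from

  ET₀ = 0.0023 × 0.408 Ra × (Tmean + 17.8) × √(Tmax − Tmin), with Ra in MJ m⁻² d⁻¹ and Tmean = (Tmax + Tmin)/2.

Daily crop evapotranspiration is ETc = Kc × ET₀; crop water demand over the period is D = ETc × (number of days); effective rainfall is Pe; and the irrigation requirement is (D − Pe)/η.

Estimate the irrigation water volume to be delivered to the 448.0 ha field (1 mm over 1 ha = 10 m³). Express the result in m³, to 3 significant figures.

70200 m³

Tmean = (16.1 + 11.3)/2 = 13.70 °C
0.408 Ra = 0.408 × 23.5 = 9.5880 mm/d equivalent
ET₀ = 0.0023 × 9.5880 × (13.70 + 17.8) × √4.8 = 0.0023 × 9.5880 × 31.50 × 2.1909 = 1.5219 mm/d
ETc = Kc × ET₀ = 1.22 × 1.5219 = 1.8567 mm/d
Crop demand D = ETc × 10 d = 1.8567 × 10 = 18.567 mm
Pe = 0.67 × 10.4 = 6.968 mm
D − Pe = 18.567 − 6.968 = 11.599 mm
Gross irrigation = 11.599 / 0.74 = 15.674 mm
Volume = 15.674 mm × 448.0 ha × 10 = 70219.5 m³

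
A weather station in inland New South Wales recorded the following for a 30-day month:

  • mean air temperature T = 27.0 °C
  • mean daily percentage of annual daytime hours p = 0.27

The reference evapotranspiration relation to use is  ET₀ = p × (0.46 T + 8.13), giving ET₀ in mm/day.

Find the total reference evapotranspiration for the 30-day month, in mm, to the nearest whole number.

166 mm

ET₀ = 0.27 × (0.46 × 27.0 + 8.13) = 0.27 × 20.550 = 5.5485 mm/d
Monthly total = 5.5485 × 30 = 166.455 mm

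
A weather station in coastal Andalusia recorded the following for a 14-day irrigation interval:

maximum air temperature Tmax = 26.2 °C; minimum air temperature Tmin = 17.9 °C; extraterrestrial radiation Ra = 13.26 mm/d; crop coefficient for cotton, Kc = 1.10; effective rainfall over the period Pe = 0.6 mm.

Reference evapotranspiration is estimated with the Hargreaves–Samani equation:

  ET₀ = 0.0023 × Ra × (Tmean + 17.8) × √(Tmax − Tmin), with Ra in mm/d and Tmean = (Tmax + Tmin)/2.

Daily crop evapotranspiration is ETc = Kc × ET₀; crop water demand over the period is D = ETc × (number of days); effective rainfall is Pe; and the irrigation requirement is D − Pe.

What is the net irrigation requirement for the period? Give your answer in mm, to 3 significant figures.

Tmean = (26.2 + 17.9)/2 = 22.05 °C
ET₀ = 0.0023 × 13.26 × (22.05 + 17.8) × √8.3 = 0.0023 × 13.26 × 39.85 × 2.8810 = 3.5014 mm/d
ETc = Kc × ET₀ = 1.10 × 3.5014 = 3.8515 mm/d
Crop demand D = ETc × 14 d = 3.8515 × 14 = 53.921 mm
D − Pe = 53.921 − 0.6 = 53.321 mm

53.3 mm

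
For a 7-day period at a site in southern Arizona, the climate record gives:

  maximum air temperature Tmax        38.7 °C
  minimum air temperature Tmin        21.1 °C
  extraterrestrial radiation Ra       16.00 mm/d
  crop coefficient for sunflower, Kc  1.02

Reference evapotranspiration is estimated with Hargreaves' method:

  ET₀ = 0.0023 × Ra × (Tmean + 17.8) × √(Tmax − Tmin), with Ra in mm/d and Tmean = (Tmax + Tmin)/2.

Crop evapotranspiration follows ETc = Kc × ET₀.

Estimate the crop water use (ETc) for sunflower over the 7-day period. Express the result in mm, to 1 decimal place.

Tmean = (38.7 + 21.1)/2 = 29.90 °C
ET₀ = 0.0023 × 16.00 × (29.90 + 17.8) × √17.6 = 0.0023 × 16.00 × 47.70 × 4.1952 = 7.3641 mm/d
ETc = Kc × ET₀ = 1.02 × 7.3641 = 7.5114 mm/d
Over 7 days: 7.5114 × 7 = 52.580 mm

52.6 mm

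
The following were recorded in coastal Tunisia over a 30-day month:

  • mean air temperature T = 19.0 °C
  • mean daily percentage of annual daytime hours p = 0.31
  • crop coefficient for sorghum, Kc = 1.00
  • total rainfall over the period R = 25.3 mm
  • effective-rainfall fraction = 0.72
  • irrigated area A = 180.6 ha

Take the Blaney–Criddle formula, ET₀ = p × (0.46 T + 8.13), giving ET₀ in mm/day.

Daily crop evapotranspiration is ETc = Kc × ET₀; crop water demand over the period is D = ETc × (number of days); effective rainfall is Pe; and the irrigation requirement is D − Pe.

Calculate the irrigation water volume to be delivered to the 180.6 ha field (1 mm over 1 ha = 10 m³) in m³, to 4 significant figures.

250400 m³

ET₀ = 0.31 × (0.46 × 19.0 + 8.13) = 0.31 × 16.870 = 5.2297 mm/d
ETc = Kc × ET₀ = 1.00 × 5.2297 = 5.2297 mm/d
Crop demand D = ETc × 30 d = 5.2297 × 30 = 156.891 mm
Pe = 0.72 × 25.3 = 18.216 mm
D − Pe = 156.891 − 18.216 = 138.675 mm
Volume = 138.675 mm × 180.6 ha × 10 = 250447.1 m³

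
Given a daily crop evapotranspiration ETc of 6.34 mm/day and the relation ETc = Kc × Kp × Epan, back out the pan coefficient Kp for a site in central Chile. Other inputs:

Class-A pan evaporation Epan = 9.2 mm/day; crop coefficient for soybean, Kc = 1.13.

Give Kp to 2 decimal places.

0.61

ETc = Kc × Kp × Epan  ⇒  Kp = ETc / (Kc × Epan)
Kp = 6.34 / (1.13 × 9.2) = 6.34 / 10.396 = 0.6098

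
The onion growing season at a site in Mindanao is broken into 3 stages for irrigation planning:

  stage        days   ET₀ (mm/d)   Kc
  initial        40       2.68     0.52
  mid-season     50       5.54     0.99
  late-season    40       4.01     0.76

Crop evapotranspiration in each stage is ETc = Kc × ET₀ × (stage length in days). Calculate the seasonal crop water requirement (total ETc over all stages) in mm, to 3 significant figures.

452 mm

initial: 0.52 × 2.68 × 40 = 55.74 mm
mid-season: 0.99 × 5.54 × 50 = 274.23 mm
late-season: 0.76 × 4.01 × 40 = 121.90 mm
Seasonal total = 451.87 mm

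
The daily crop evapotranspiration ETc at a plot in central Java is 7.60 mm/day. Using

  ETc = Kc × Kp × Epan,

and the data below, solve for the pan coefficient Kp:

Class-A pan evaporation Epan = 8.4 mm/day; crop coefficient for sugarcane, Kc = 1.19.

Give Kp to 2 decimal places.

0.76

ETc = Kc × Kp × Epan  ⇒  Kp = ETc / (Kc × Epan)
Kp = 7.60 / (1.19 × 8.4) = 7.60 / 9.996 = 0.7603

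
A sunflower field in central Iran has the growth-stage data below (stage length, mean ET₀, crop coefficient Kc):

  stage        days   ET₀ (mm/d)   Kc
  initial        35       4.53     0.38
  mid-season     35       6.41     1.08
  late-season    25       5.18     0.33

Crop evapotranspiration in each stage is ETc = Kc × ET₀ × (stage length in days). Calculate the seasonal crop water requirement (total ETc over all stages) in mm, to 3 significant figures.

345 mm

initial: 0.38 × 4.53 × 35 = 60.25 mm
mid-season: 1.08 × 6.41 × 35 = 242.30 mm
late-season: 0.33 × 5.18 × 25 = 42.74 mm
Seasonal total = 345.29 mm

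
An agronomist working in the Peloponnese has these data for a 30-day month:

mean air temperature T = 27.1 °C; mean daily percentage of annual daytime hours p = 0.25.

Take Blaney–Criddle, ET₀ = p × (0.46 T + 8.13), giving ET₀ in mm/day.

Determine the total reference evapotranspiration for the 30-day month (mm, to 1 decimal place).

ET₀ = 0.25 × (0.46 × 27.1 + 8.13) = 0.25 × 20.596 = 5.1490 mm/d
Monthly total = 5.1490 × 30 = 154.470 mm

154.5 mm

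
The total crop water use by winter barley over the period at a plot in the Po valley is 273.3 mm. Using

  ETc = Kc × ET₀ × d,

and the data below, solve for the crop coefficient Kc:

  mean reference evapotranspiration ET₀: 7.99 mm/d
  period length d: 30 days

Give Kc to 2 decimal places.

1.14

ETc = Kc × ET₀ × d  ⇒  Kc = ETc / (ET₀ × d)
Kc = 273.3 / (7.99 × 30) = 273.3 / 239.70 = 1.1402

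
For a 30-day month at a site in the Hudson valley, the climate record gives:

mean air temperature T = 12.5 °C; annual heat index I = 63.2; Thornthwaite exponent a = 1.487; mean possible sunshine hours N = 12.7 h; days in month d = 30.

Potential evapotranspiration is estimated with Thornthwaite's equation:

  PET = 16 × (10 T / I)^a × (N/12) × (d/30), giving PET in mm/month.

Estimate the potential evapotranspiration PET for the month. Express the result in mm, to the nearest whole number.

10T/I = 10 × 12.5 / 63.2 = 1.9778
(10T/I)^a = 1.9778^1.487 = 2.7569
Uncorrected PET = 16 × 2.7569 = 44.110 mm
Correction = (N/12)(d/30) = (12.7/12)(30/30) = 1.0583
PET = 44.110 × 1.0583 = 46.682 mm/month

47 mm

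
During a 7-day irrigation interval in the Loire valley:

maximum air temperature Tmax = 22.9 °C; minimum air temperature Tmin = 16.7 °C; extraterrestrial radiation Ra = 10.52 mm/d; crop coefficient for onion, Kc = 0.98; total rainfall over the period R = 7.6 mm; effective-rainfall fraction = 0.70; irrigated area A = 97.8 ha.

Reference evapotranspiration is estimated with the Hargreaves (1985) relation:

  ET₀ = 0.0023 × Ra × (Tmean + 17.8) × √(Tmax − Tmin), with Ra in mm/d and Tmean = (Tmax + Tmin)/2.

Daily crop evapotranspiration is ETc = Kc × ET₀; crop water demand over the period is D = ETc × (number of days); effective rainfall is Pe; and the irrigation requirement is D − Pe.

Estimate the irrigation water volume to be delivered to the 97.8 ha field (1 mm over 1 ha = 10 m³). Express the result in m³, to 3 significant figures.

Tmean = (22.9 + 16.7)/2 = 19.80 °C
ET₀ = 0.0023 × 10.52 × (19.80 + 17.8) × √6.2 = 0.0023 × 10.52 × 37.60 × 2.4900 = 2.2653 mm/d
ETc = Kc × ET₀ = 0.98 × 2.2653 = 2.2200 mm/d
Crop demand D = ETc × 7 d = 2.2200 × 7 = 15.540 mm
Pe = 0.70 × 7.6 = 5.320 mm
D − Pe = 15.540 − 5.320 = 10.220 mm
Volume = 10.220 mm × 97.8 ha × 10 = 9995.2 m³

10000 m³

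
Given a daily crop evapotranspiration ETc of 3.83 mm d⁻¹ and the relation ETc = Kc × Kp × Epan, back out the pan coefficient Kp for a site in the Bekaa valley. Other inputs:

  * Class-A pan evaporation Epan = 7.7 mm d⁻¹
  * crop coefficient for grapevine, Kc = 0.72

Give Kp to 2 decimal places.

ETc = Kc × Kp × Epan  ⇒  Kp = ETc / (Kc × Epan)
Kp = 3.83 / (0.72 × 7.7) = 3.83 / 5.544 = 0.6908

0.69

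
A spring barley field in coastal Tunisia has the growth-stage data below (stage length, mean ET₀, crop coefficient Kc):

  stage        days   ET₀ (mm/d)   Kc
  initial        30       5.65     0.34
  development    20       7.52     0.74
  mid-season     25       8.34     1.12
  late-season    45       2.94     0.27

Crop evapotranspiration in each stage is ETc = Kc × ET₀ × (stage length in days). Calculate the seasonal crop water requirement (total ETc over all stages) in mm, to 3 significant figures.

438 mm

initial: 0.34 × 5.65 × 30 = 57.63 mm
development: 0.74 × 7.52 × 20 = 111.30 mm
mid-season: 1.12 × 8.34 × 25 = 233.52 mm
late-season: 0.27 × 2.94 × 45 = 35.72 mm
Seasonal total = 438.17 mm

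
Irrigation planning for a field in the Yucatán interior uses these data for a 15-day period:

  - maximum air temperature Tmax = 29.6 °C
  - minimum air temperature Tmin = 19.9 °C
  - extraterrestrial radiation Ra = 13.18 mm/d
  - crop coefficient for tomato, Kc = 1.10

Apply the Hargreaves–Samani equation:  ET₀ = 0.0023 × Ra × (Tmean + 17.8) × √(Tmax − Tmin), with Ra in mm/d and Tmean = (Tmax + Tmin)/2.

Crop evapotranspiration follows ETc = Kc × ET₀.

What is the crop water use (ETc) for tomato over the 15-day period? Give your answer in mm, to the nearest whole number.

66 mm

Tmean = (29.6 + 19.9)/2 = 24.75 °C
ET₀ = 0.0023 × 13.18 × (24.75 + 17.8) × √9.7 = 0.0023 × 13.18 × 42.55 × 3.1145 = 4.0173 mm/d
ETc = Kc × ET₀ = 1.10 × 4.0173 = 4.4190 mm/d
Over 15 days: 4.4190 × 15 = 66.285 mm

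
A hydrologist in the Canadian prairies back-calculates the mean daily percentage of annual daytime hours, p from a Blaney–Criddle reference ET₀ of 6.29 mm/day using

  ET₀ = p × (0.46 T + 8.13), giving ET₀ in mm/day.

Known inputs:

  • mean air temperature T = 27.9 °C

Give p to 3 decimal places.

p = ET₀ / (0.46 T + 8.13) = 6.29 / (0.46 × 27.9 + 8.13) = 6.29 / 20.964 = 0.3000

0.300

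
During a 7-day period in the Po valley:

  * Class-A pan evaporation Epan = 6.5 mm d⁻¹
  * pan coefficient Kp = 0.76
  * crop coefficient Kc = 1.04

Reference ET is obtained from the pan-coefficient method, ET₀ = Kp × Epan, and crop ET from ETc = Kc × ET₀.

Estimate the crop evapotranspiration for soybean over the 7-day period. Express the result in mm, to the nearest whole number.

ET₀ = 0.76 × 6.5 = 4.9400 mm/d
ETc = Kc × ET₀ = 1.04 × 4.9400 = 5.1376 mm/d
Over 7 days: 5.1376 × 7 = 35.963 mm

36 mm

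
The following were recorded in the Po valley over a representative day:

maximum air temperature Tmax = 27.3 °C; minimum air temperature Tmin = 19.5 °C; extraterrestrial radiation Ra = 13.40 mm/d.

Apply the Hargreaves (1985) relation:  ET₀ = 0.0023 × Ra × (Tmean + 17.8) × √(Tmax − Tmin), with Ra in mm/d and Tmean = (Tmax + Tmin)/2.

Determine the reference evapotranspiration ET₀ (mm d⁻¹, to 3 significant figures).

Tmean = (27.3 + 19.5)/2 = 23.40 °C
ET₀ = 0.0023 × 13.40 × (23.40 + 17.8) × √7.8 = 0.0023 × 13.40 × 41.20 × 2.7928 = 3.5463 mm/d

3.55 mm d⁻¹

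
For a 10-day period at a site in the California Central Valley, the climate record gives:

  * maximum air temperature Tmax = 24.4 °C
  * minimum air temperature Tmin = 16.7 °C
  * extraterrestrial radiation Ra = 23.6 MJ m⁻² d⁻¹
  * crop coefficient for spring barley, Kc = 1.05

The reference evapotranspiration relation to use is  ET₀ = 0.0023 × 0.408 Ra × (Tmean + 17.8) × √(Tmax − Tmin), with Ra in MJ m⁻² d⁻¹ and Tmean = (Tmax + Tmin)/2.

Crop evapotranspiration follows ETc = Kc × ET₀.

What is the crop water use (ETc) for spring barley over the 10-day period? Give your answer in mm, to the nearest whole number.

Tmean = (24.4 + 16.7)/2 = 20.55 °C
0.408 Ra = 0.408 × 23.6 = 9.6288 mm/d equivalent
ET₀ = 0.0023 × 9.6288 × (20.55 + 17.8) × √7.7 = 0.0023 × 9.6288 × 38.35 × 2.7749 = 2.3567 mm/d
ETc = Kc × ET₀ = 1.05 × 2.3567 = 2.4745 mm/d
Over 10 days: 2.4745 × 10 = 24.745 mm

25 mm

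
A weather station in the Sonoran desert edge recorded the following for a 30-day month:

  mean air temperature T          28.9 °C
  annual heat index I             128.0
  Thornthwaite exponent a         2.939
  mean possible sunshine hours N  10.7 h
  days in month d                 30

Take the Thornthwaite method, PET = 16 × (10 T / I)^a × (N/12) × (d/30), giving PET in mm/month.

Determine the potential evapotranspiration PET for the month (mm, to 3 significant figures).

156 mm

10T/I = 10 × 28.9 / 128.0 = 2.2578
(10T/I)^a = 2.2578^2.939 = 10.9517
Uncorrected PET = 16 × 10.9517 = 175.227 mm
Correction = (N/12)(d/30) = (10.7/12)(30/30) = 0.8917
PET = 175.227 × 0.8917 = 156.250 mm/month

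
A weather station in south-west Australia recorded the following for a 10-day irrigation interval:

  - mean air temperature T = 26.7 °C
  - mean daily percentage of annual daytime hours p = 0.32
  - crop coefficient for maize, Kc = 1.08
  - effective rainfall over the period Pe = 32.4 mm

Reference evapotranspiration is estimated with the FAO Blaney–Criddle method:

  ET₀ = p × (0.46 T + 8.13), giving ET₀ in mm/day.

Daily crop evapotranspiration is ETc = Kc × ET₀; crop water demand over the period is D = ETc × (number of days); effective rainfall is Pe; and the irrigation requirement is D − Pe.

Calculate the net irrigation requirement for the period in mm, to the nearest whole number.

38 mm

ET₀ = 0.32 × (0.46 × 26.7 + 8.13) = 0.32 × 20.412 = 6.5318 mm/d
ETc = Kc × ET₀ = 1.08 × 6.5318 = 7.0543 mm/d
Crop demand D = ETc × 10 d = 7.0543 × 10 = 70.543 mm
D − Pe = 70.543 − 32.4 = 38.143 mm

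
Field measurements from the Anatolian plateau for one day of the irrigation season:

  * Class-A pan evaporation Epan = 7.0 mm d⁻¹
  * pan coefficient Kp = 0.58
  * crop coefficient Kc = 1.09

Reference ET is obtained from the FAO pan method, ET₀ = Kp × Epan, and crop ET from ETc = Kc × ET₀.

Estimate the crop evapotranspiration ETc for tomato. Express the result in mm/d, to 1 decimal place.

4.4 mm/d

ET₀ = 0.58 × 7.0 = 4.0600 mm/d
ETc = Kc × ET₀ = 1.09 × 4.0600 = 4.4254 mm/d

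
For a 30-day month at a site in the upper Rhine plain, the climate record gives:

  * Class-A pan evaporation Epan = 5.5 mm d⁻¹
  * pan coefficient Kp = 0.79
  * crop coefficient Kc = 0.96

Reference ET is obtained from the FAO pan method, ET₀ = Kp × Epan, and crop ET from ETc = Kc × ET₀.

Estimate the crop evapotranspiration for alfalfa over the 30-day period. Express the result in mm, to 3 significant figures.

125 mm

ET₀ = 0.79 × 5.5 = 4.3450 mm/d
ETc = Kc × ET₀ = 0.96 × 4.3450 = 4.1712 mm/d
Over 30 days: 4.1712 × 30 = 125.136 mm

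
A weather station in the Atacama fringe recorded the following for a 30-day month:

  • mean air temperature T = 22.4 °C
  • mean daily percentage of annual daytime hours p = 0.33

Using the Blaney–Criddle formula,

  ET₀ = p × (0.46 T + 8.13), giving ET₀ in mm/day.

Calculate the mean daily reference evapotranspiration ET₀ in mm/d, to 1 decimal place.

6.1 mm/d

ET₀ = 0.33 × (0.46 × 22.4 + 8.13) = 0.33 × 18.434 = 6.0832 mm/d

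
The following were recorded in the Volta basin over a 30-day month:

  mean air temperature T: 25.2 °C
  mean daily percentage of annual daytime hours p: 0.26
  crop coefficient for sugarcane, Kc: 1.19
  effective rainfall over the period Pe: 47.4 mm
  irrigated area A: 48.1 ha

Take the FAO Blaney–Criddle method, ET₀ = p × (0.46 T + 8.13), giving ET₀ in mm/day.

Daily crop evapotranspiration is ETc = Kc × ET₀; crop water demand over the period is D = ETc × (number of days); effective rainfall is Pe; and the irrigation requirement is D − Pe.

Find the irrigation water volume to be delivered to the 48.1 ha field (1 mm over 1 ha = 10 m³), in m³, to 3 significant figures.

ET₀ = 0.26 × (0.46 × 25.2 + 8.13) = 0.26 × 19.722 = 5.1277 mm/d
ETc = Kc × ET₀ = 1.19 × 5.1277 = 6.1020 mm/d
Crop demand D = ETc × 30 d = 6.1020 × 30 = 183.060 mm
D − Pe = 183.060 − 47.4 = 135.660 mm
Volume = 135.660 mm × 48.1 ha × 10 = 65252.5 m³

65300 m³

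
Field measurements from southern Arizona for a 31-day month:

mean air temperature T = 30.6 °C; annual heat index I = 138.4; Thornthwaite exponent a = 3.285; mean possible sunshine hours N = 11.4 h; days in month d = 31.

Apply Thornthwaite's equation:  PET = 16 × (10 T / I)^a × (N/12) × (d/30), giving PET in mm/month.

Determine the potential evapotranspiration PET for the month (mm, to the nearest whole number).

213 mm

10T/I = 10 × 30.6 / 138.4 = 2.2110
(10T/I)^a = 2.2110^3.285 = 13.5511
Uncorrected PET = 16 × 13.5511 = 216.818 mm
Correction = (N/12)(d/30) = (11.4/12)(31/30) = 0.9817
PET = 216.818 × 0.9817 = 212.850 mm/month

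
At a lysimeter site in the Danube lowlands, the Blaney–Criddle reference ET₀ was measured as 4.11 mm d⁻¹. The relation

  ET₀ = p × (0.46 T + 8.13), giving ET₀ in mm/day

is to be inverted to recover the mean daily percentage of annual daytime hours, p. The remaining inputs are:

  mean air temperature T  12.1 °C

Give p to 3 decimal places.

p = ET₀ / (0.46 T + 8.13) = 4.11 / (0.46 × 12.1 + 8.13) = 4.11 / 13.696 = 0.3001

0.300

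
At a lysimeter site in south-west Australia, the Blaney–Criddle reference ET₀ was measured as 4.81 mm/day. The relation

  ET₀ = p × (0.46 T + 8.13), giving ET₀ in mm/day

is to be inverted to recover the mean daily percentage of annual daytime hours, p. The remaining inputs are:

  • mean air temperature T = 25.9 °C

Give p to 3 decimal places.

p = ET₀ / (0.46 T + 8.13) = 4.81 / (0.46 × 25.9 + 8.13) = 4.81 / 20.044 = 0.2400

0.240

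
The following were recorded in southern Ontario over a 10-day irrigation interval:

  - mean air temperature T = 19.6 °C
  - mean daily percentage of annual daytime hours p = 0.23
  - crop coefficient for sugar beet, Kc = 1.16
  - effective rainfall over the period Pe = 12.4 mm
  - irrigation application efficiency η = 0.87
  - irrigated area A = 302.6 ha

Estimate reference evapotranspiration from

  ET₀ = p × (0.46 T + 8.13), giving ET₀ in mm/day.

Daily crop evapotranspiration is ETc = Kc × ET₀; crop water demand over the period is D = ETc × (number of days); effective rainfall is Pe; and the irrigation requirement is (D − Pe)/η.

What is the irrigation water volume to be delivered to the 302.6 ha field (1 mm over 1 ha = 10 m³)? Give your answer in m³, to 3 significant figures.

116000 m³

ET₀ = 0.23 × (0.46 × 19.6 + 8.13) = 0.23 × 17.146 = 3.9436 mm/d
ETc = Kc × ET₀ = 1.16 × 3.9436 = 4.5746 mm/d
Crop demand D = ETc × 10 d = 4.5746 × 10 = 45.746 mm
D − Pe = 45.746 − 12.4 = 33.346 mm
Gross irrigation = 33.346 / 0.87 = 38.329 mm
Volume = 38.329 mm × 302.6 ha × 10 = 115983.6 m³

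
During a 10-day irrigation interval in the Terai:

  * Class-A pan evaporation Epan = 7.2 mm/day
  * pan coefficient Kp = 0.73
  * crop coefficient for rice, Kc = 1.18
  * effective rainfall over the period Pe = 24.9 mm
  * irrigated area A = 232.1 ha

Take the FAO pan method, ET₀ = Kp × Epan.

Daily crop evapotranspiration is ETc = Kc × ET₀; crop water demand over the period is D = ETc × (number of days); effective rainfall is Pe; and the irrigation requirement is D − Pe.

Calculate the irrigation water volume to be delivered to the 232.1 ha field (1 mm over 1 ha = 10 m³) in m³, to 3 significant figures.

ET₀ = 0.73 × 7.2 = 5.2560 mm/d
ETc = Kc × ET₀ = 1.18 × 5.2560 = 6.2021 mm/d
Crop demand D = ETc × 10 d = 6.2021 × 10 = 62.021 mm
D − Pe = 62.021 − 24.9 = 37.121 mm
Volume = 37.121 mm × 232.1 ha × 10 = 86157.8 m³

86200 m³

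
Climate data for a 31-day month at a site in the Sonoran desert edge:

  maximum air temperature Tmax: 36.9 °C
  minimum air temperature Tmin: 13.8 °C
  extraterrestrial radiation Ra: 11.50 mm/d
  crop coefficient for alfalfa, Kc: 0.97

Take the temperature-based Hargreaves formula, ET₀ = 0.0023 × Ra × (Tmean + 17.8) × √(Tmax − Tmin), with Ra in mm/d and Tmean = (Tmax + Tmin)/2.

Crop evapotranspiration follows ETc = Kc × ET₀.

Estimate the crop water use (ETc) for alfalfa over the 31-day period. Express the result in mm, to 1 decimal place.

164.9 mm

Tmean = (36.9 + 13.8)/2 = 25.35 °C
ET₀ = 0.0023 × 11.50 × (25.35 + 17.8) × √23.1 = 0.0023 × 11.50 × 43.15 × 4.8062 = 5.4854 mm/d
ETc = Kc × ET₀ = 0.97 × 5.4854 = 5.3208 mm/d
Over 31 days: 5.3208 × 31 = 164.945 mm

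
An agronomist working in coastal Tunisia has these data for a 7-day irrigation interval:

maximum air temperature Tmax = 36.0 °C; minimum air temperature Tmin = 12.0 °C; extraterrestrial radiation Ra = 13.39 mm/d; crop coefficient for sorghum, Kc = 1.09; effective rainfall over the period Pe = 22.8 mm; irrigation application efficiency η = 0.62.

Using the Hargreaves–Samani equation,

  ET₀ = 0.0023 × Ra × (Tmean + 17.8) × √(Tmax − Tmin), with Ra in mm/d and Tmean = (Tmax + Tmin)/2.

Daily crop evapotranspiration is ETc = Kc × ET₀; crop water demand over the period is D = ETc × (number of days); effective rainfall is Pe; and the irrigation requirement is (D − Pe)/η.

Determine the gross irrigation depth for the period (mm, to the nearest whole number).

Tmean = (36.0 + 12.0)/2 = 24.00 °C
ET₀ = 0.0023 × 13.39 × (24.00 + 17.8) × √24.0 = 0.0023 × 13.39 × 41.80 × 4.8990 = 6.3066 mm/d
ETc = Kc × ET₀ = 1.09 × 6.3066 = 6.8742 mm/d
Crop demand D = ETc × 7 d = 6.8742 × 7 = 48.119 mm
D − Pe = 48.119 − 22.8 = 25.319 mm
Gross irrigation = 25.319 / 0.62 = 40.837 mm

41 mm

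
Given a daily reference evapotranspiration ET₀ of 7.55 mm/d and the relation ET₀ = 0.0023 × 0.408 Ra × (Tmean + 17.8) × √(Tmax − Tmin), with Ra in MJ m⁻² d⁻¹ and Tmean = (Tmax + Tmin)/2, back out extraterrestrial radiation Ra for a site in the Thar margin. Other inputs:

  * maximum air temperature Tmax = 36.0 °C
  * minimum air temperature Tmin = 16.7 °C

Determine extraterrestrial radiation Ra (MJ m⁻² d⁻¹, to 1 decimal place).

Tmean = (36.0+16.7)/2 = 26.35 °C; ΔT = 19.3
Ra = ET₀ / [0.0023 × 0.408 × (Tmean+17.8) × √ΔT]
   = 7.55 / (0.0023 × 0.408 × 44.15 × 4.3932) = 41.481 MJ m⁻² d⁻¹

41.5 MJ m⁻² d⁻¹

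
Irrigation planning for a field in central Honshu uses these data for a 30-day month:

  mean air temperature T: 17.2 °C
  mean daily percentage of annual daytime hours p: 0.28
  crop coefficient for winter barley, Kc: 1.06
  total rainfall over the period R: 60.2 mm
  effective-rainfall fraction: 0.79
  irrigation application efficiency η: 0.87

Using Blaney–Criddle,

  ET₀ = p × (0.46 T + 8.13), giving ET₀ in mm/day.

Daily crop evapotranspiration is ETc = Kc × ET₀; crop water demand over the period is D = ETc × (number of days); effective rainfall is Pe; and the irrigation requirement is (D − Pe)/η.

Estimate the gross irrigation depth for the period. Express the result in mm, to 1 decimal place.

109.5 mm

ET₀ = 0.28 × (0.46 × 17.2 + 8.13) = 0.28 × 16.042 = 4.4918 mm/d
ETc = Kc × ET₀ = 1.06 × 4.4918 = 4.7613 mm/d
Crop demand D = ETc × 30 d = 4.7613 × 30 = 142.839 mm
Pe = 0.79 × 60.2 = 47.558 mm
D − Pe = 142.839 − 47.558 = 95.281 mm
Gross irrigation = 95.281 / 0.87 = 109.518 mm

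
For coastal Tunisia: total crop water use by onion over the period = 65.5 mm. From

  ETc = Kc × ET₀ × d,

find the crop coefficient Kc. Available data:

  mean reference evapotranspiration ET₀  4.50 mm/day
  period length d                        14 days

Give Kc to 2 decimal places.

1.04

ETc = Kc × ET₀ × d  ⇒  Kc = ETc / (ET₀ × d)
Kc = 65.5 / (4.50 × 14) = 65.5 / 63.00 = 1.0397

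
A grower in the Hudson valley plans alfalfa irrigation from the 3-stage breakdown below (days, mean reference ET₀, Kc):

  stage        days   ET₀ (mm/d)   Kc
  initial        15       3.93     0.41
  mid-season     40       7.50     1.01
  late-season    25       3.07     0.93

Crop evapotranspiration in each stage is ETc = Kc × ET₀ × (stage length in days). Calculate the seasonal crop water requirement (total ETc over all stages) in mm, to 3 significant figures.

399 mm

initial: 0.41 × 3.93 × 15 = 24.17 mm
mid-season: 1.01 × 7.50 × 40 = 303.00 mm
late-season: 0.93 × 3.07 × 25 = 71.38 mm
Seasonal total = 398.55 mm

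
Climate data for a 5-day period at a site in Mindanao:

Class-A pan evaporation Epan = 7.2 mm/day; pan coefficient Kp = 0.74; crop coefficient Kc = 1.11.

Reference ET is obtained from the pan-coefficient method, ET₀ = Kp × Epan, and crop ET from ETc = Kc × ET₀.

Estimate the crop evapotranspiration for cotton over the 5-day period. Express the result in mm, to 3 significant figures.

ET₀ = 0.74 × 7.2 = 5.3280 mm/d
ETc = Kc × ET₀ = 1.11 × 5.3280 = 5.9141 mm/d
Over 5 days: 5.9141 × 5 = 29.571 mm

29.6 mm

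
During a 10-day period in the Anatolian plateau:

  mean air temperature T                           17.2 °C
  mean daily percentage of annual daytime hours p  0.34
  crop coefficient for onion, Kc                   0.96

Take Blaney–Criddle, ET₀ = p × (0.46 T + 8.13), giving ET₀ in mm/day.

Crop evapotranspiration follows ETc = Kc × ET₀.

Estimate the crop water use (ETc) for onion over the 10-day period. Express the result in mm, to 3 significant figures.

52.4 mm

ET₀ = 0.34 × (0.46 × 17.2 + 8.13) = 0.34 × 16.042 = 5.4543 mm/d
ETc = Kc × ET₀ = 0.96 × 5.4543 = 5.2361 mm/d
Over 10 days: 5.2361 × 10 = 52.361 mm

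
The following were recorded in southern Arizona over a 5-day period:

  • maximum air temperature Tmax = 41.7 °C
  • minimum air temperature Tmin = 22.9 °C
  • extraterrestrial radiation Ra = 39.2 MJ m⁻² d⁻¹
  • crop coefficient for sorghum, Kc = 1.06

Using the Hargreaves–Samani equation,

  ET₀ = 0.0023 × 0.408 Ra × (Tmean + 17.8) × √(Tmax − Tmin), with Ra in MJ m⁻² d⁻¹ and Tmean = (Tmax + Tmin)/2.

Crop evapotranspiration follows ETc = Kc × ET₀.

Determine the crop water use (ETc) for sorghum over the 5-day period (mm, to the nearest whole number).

42 mm

Tmean = (41.7 + 22.9)/2 = 32.30 °C
0.408 Ra = 0.408 × 39.2 = 15.9936 mm/d equivalent
ET₀ = 0.0023 × 15.9936 × (32.30 + 17.8) × √18.8 = 0.0023 × 15.9936 × 50.10 × 4.3359 = 7.9908 mm/d
ETc = Kc × ET₀ = 1.06 × 7.9908 = 8.4702 mm/d
Over 5 days: 8.4702 × 5 = 42.351 mm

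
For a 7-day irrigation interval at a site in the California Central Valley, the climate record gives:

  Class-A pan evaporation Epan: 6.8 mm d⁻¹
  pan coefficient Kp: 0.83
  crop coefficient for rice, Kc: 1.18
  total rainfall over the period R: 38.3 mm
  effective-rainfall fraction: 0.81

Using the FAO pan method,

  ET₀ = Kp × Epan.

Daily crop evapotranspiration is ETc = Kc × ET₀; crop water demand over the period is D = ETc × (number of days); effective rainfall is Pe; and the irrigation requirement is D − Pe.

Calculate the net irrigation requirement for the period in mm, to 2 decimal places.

15.60 mm

ET₀ = 0.83 × 6.8 = 5.6440 mm/d
ETc = Kc × ET₀ = 1.18 × 5.6440 = 6.6599 mm/d
Crop demand D = ETc × 7 d = 6.6599 × 7 = 46.619 mm
Pe = 0.81 × 38.3 = 31.023 mm
D − Pe = 46.619 − 31.023 = 15.596 mm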